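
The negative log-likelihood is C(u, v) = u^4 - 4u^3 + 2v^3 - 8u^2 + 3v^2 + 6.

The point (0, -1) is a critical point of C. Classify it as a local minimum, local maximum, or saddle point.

local maximum

The mixed partial ∂²C/∂u∂v is 0, so the Hessian at any point is diag(C_uu, C_vv) = diag(4(3u^2 - 6u - 4), 6(2v + 1)).
At (0, -1): H = diag(-16, -6).
Both eigenvalues are negative, so H is negative definite: a local maximum.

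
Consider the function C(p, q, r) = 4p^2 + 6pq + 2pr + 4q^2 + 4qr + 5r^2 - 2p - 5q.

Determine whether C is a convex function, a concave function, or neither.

C is quadratic, so its Hessian is the constant matrix H = [[8, 6, 2], [6, 8, 4], [2, 4, 10]].
Leading principal minors: 8, 28, 216.
All positive ⇒ H ≻ 0 ⇒ convex.

convex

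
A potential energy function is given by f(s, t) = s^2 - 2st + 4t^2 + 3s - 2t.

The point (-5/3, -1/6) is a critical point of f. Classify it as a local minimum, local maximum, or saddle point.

local minimum

The Hessian of f is constant: H = [[2, -2], [-2, 8]].
det(H) = 2·8 − (-2)² = 12.
det(H) > 0 and tr(H) = 10 > 0, so H is positive definite and the point is a local minimum.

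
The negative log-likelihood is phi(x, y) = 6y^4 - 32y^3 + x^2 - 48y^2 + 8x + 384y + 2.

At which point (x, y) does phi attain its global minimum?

phi(x,y) separates as P(x) + Q(y) + 2, so its minimum is min P + min Q + 2.
P'(x) = 2x + 8 vanishes at x ∈ {-4}; Q'(y) = 24(y - 4)(y - 2)(y + 2) vanishes at y ∈ {-2, 2, 4}.
Local minima of P (where P''>0): P(-4)=-16. Local minima of Q: Q(-2)=-608, Q(4)=256.
So the global minimum of phi is P(-4) + Q(-2) + 2 = -16 − 608 + 2 = -622, attained at (-4, -2).

(-4, -2)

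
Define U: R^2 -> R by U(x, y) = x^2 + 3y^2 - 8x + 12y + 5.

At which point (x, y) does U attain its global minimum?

U(x,y) separates as P(x) + Q(y) + 5, so its minimum is min P + min Q + 5.
P'(x) = 2x - 8 vanishes at x ∈ {4}; Q'(y) = 6y + 12 vanishes at y ∈ {-2}.
Local minima of P (where P''>0): P(4)=-16. Local minima of Q: Q(-2)=-12.
So the global minimum of U is P(4) + Q(-2) + 5 = -16 − 12 + 5 = -23, attained at (4, -2).

(4, -2)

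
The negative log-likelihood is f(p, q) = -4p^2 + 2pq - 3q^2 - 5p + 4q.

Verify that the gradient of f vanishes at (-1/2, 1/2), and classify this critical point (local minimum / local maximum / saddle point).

local maximum

∇f = (-8p + 2q - 5, 2p - 6q + 4); substituting (-1/2, 1/2) gives ∇f = (0, 0), so (-1/2, 1/2) is indeed a critical point.
The Hessian of f is constant: H = [[-8, 2], [2, -6]].
det(H) = (-8)·(-6) − 2² = 44.
det(H) > 0 and tr(H) = -14 < 0, so H is negative definite and the point is a local maximum.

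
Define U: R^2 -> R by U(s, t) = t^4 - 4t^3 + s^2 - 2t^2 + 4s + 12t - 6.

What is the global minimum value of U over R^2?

-19

U(s,t) separates as P(s) + Q(t) − 6, so its minimum is min P + min Q − 6.
P'(s) = 2s + 4 vanishes at s ∈ {-2}; Q'(t) = 4(t - 3)(t - 1)(t + 1) vanishes at t ∈ {-1, 1, 3}.
Local minima of P (where P''>0): P(-2)=-4. Local minima of Q: Q(-1)=-9, Q(3)=-9.
So the global minimum of U is P(-2) + Q(-1) − 6 = -4 − 9 − 6 = -19, attained at (-2, -1).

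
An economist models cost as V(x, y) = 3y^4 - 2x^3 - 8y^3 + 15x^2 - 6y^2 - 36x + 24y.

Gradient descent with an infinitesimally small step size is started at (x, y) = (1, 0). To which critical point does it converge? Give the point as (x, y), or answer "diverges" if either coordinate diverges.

(2, -1)

V is separable, so gradient descent decouples: x follows -∂V/∂x, y follows -∂V/∂y.
∂V/∂x = -6(x - 3)(x - 2); at x=1 this is -12, so x increases.
∂V/∂y = 12(y - 2)(y - 1)(y + 1); at y=0 this is 24, so y decreases.
x converges to its nearest critical value 2 (a local min of the x-part); y converges to -1. The iterate converges to (2, -1).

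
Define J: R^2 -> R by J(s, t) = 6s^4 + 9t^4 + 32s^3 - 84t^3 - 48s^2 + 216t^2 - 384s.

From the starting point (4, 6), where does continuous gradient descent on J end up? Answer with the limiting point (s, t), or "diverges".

(2, 4)

J is separable, so gradient descent decouples: s follows -∂J/∂s, t follows -∂J/∂t.
∂J/∂s = 24(s - 2)(s + 2)(s + 4); at s=4 this is 2304, so s decreases.
∂J/∂t = 36t(t - 4)(t - 3); at t=6 this is 1296, so t decreases.
s converges to its nearest critical value 2 (a local min of the s-part); t converges to 4. The iterate converges to (2, 4).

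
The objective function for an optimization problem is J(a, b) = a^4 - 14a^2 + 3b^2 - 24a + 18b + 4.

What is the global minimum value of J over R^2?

-140

J(a,b) separates as P(a) + Q(b) + 4, so its minimum is min P + min Q + 4.
P'(a) = 4(a - 3)(a + 1)(a + 2) vanishes at a ∈ {-2, -1, 3}; Q'(b) = 6b + 18 vanishes at b ∈ {-3}.
Local minima of P (where P''>0): P(-2)=8, P(3)=-117. Local minima of Q: Q(-3)=-27.
So the global minimum of J is P(3) + Q(-3) + 4 = -117 − 27 + 4 = -140, attained at (3, -3).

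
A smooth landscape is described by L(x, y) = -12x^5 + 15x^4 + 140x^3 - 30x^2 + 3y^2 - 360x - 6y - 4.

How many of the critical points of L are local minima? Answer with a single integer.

L separates as a function of x plus a function of y, so ∇L=0 decouples.
∂L/∂x = -60(x - 3)(x - 1)(x + 1)(x + 2) = 0 at x ∈ {-2, -1, 1, 3}; ∂L/∂y = 6(y - 1) = 0 at y ∈ {1}.
The Hessian is diagonal: diag(L_xx, L_yy). Second derivatives: L_xx(-2)=900, L_xx(-1)=-480, L_xx(1)=720, L_xx(3)=-2400; L_yy(1)=6.
Local minima occur where both diagonal entries positive: (-2, 1), (1, 1). Count: 2.

2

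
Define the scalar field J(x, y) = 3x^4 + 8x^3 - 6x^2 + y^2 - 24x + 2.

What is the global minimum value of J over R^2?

-17

J(x,y) separates as P(x) + Q(y) + 2, so its minimum is min P + min Q + 2.
P'(x) = 12(x - 1)(x + 1)(x + 2) vanishes at x ∈ {-2, -1, 1}; Q'(y) = 2y vanishes at y ∈ {0}.
Local minima of P (where P''>0): P(-2)=8, P(1)=-19. Local minima of Q: Q(0)=0.
So the global minimum of J is P(1) + Q(0) + 2 = -19 + 0 + 2 = -17, attained at (1, 0).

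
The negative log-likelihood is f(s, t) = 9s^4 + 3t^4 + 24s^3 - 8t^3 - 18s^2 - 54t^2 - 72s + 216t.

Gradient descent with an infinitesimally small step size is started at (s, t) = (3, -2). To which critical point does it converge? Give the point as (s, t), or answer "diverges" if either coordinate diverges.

f is separable, so gradient descent decouples: s follows -∂f/∂s, t follows -∂f/∂t.
∂f/∂s = 36(s - 1)(s + 1)(s + 2); at s=3 this is 1440, so s decreases.
∂f/∂t = 12(t - 3)(t - 2)(t + 3); at t=-2 this is 240, so t decreases.
s converges to its nearest critical value 1 (a local min of the s-part); t converges to -3. The iterate converges to (1, -3).

(1, -3)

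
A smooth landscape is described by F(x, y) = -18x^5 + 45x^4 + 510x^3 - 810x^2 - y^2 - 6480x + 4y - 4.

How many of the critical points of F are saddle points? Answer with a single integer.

2

F separates as a function of x plus a function of y, so ∇F=0 decouples.
∂F/∂x = -90(x - 4)(x - 3)(x + 2)(x + 3) = 0 at x ∈ {-3, -2, 3, 4}; ∂F/∂y = -2(y - 2) = 0 at y ∈ {2}.
The Hessian is diagonal: diag(F_xx, F_yy). Second derivatives: F_xx(-3)=3780, F_xx(-2)=-2700, F_xx(3)=2700, F_xx(4)=-3780; F_yy(2)=-2.
Saddle points occur where the two diagonal entries have opposite signs: (-3, 2), (3, 2). Count: 2.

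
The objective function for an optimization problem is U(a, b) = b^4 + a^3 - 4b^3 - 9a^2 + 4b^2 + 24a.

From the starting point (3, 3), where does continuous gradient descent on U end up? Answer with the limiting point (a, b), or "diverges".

(4, 2)

U is separable, so gradient descent decouples: a follows -∂U/∂a, b follows -∂U/∂b.
∂U/∂a = 3(a - 4)(a - 2); at a=3 this is -3, so a increases.
∂U/∂b = 4b(b - 2)(b - 1); at b=3 this is 24, so b decreases.
a converges to its nearest critical value 4 (a local min of the a-part); b converges to 2. The iterate converges to (4, 2).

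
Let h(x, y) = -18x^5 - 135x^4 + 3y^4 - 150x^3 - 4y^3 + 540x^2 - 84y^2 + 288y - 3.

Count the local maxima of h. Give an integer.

h separates as a function of x plus a function of y, so ∇h=0 decouples.
∂h/∂x = -90x(x - 1)(x + 3)(x + 4) = 0 at x ∈ {-4, -3, 0, 1}; ∂h/∂y = 12(y - 3)(y - 2)(y + 4) = 0 at y ∈ {-4, 2, 3}.
The Hessian is diagonal: diag(h_xx, h_yy). Second derivatives: h_xx(-4)=1800, h_xx(-3)=-1080, h_xx(0)=1080, h_xx(1)=-1800; h_yy(-4)=504, h_yy(2)=-72, h_yy(3)=84.
Local maxima occur where both diagonal entries negative: (-3, 2), (1, 2). Count: 2.

2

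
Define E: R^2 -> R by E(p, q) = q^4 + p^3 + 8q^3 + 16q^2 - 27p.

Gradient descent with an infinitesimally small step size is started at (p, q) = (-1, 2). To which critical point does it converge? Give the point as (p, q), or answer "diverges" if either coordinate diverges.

(3, 0)

E is separable, so gradient descent decouples: p follows -∂E/∂p, q follows -∂E/∂q.
∂E/∂p = 3(p - 3)(p + 3); at p=-1 this is -24, so p increases.
∂E/∂q = 4q(q + 2)(q + 4); at q=2 this is 192, so q decreases.
p converges to its nearest critical value 3 (a local min of the p-part); q converges to 0. The iterate converges to (3, 0).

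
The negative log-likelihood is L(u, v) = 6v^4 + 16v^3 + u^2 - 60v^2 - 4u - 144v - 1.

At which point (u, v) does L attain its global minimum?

(2, 2)

L(u,v) separates as P(u) + Q(v) − 1, so its minimum is min P + min Q − 1.
P'(u) = 2u - 4 vanishes at u ∈ {2}; Q'(v) = 24(v - 2)(v + 1)(v + 3) vanishes at v ∈ {-3, -1, 2}.
Local minima of P (where P''>0): P(2)=-4. Local minima of Q: Q(-3)=-54, Q(2)=-304.
So the global minimum of L is P(2) + Q(2) − 1 = -4 − 304 − 1 = -309, attained at (2, 2).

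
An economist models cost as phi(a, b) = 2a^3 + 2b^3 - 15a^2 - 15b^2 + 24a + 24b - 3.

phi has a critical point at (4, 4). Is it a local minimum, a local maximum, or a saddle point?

The mixed partial ∂²phi/∂a∂b is 0, so the Hessian at any point is diag(phi_aa, phi_bb) = diag(6(2a - 5), 6(2b - 5)).
At (4, 4): H = diag(18, 18).
Both eigenvalues are positive, so H is positive definite: a local minimum.

local minimum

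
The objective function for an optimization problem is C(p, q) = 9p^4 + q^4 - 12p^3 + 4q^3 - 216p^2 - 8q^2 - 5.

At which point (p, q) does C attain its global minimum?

C(p,q) separates as A(p) + B(q) − 5, so its minimum is min A + min B − 5.
A'(p) = 36p(p - 4)(p + 3) vanishes at p ∈ {-3, 0, 4}; B'(q) = 4q(q - 1)(q + 4) vanishes at q ∈ {-4, 0, 1}.
Local minima of A (where A''>0): A(-3)=-891, A(4)=-1920. Local minima of B: B(-4)=-128, B(1)=-3.
So the global minimum of C is A(4) + B(-4) − 5 = -1920 − 128 − 5 = -2053, attained at (4, -4).

(4, -4)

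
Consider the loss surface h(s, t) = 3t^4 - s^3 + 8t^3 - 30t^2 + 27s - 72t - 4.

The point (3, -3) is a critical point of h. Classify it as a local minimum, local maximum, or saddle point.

saddle point

The mixed partial ∂²h/∂s∂t is 0, so the Hessian at any point is diag(h_ss, h_tt) = diag(-6s, 12(3t^2 + 4t - 5)).
At (3, -3): H = diag(-18, 120).
The eigenvalues have opposite signs, so H is indefinite: a saddle point.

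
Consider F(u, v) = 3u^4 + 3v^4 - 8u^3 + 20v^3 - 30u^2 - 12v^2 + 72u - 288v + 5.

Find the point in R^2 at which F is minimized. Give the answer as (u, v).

F(u,v) separates as P(u) + Q(v) + 5, so its minimum is min P + min Q + 5.
P'(u) = 12(u - 3)(u - 1)(u + 2) vanishes at u ∈ {-2, 1, 3}; Q'(v) = 12(v - 2)(v + 3)(v + 4) vanishes at v ∈ {-4, -3, 2}.
Local minima of P (where P''>0): P(-2)=-152, P(3)=-27. Local minima of Q: Q(-4)=448, Q(2)=-416.
So the global minimum of F is P(-2) + Q(2) + 5 = -152 − 416 + 5 = -563, attained at (-2, 2).

(-2, 2)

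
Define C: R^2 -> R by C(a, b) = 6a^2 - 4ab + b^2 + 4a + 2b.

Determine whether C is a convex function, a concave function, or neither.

convex

C is quadratic, so its Hessian is the constant matrix H = [[12, -4], [-4, 2]].
det(H) = 8, tr(H) = 14.
det(H) > 0 and tr(H) > 0, so H is positive definite everywhere: convex.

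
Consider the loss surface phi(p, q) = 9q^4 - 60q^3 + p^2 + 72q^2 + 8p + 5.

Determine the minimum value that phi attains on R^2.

phi(p,q) separates as A(p) + B(q) + 5, so its minimum is min A + min B + 5.
A'(p) = 2p + 8 vanishes at p ∈ {-4}; B'(q) = 36q(q - 4)(q - 1) vanishes at q ∈ {0, 1, 4}.
Local minima of A (where A''>0): A(-4)=-16. Local minima of B: B(0)=0, B(4)=-384.
So the global minimum of phi is A(-4) + B(4) + 5 = -16 − 384 + 5 = -395, attained at (-4, 4).

-395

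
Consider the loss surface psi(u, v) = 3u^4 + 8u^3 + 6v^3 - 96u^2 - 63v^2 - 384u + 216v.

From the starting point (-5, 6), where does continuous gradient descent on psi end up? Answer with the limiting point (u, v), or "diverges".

(-4, 4)

psi is separable, so gradient descent decouples: u follows -∂psi/∂u, v follows -∂psi/∂v.
∂psi/∂u = 12(u - 4)(u + 2)(u + 4); at u=-5 this is -324, so u increases.
∂psi/∂v = 18(v - 4)(v - 3); at v=6 this is 108, so v decreases.
u converges to its nearest critical value -4 (a local min of the u-part); v converges to 4. The iterate converges to (-4, 4).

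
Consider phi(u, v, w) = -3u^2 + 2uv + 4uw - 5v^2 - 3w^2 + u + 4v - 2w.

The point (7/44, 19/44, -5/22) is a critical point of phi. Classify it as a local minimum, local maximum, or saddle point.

The Hessian is constant: H = [[-6, 2, 4], [2, -10, 0], [4, 0, -6]].
Leading principal minors: Δ₁ = -6, Δ₂ = 56, Δ₃ = -176.
The minors alternate sign starting negative (−, +, −), so H is negative definite: a local maximum.

local maximum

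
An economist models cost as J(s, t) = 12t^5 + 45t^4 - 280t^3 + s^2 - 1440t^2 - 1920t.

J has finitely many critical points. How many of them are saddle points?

2

J separates as a function of s plus a function of t, so ∇J=0 decouples.
∂J/∂s = 2s = 0 at s ∈ {0}; ∂J/∂t = 60(t - 4)(t + 1)(t + 2)(t + 4) = 0 at t ∈ {-4, -2, -1, 4}.
The Hessian is diagonal: diag(J_ss, J_tt). Second derivatives: J_ss(0)=2; J_tt(-4)=-2880, J_tt(-2)=720, J_tt(-1)=-900, J_tt(4)=14400.
Saddle points occur where the two diagonal entries have opposite signs: (0, -4), (0, -1). Count: 2.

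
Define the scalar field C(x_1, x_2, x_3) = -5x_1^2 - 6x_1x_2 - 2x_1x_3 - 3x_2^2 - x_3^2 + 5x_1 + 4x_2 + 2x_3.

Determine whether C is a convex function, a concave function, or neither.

concave

C is quadratic, so its Hessian is the constant matrix H = [[-10, -6, -2], [-6, -6, 0], [-2, 0, -2]].
Leading principal minors: -10, 24, -24.
Signs alternate −, +, − ⇒ H ≺ 0 ⇒ concave.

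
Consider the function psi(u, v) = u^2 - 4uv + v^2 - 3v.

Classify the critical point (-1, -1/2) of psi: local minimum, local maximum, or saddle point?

saddle point

The Hessian of psi is constant: H = [[2, -4], [-4, 2]].
det(H) = 2·2 − (-4)² = -12.
Since det(H) < 0, H is indefinite and the critical point is a saddle point.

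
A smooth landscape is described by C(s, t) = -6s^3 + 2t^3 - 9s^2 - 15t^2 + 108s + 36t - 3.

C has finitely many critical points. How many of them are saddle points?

C separates as a function of s plus a function of t, so ∇C=0 decouples.
∂C/∂s = -18(s - 2)(s + 3) = 0 at s ∈ {-3, 2}; ∂C/∂t = 6(t - 3)(t - 2) = 0 at t ∈ {2, 3}.
The Hessian is diagonal: diag(C_ss, C_tt). Second derivatives: C_ss(-3)=90, C_ss(2)=-90; C_tt(2)=-6, C_tt(3)=6.
Saddle points occur where the two diagonal entries have opposite signs: (-3, 2), (2, 3). Count: 2.

2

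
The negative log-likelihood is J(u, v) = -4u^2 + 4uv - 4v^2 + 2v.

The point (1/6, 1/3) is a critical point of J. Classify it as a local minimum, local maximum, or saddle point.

The Hessian of J is constant: H = [[-8, 4], [4, -8]].
det(H) = (-8)·(-8) − 4² = 48.
det(H) > 0 and tr(H) = -16 < 0, so H is negative definite and the point is a local maximum.

local maximum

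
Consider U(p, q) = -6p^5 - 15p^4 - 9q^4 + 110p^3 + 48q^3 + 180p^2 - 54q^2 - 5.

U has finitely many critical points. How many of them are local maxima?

U separates as a function of p plus a function of q, so ∇U=0 decouples.
∂U/∂p = -30p(p - 3)(p + 1)(p + 4) = 0 at p ∈ {-4, -1, 0, 3}; ∂U/∂q = -36q(q - 3)(q - 1) = 0 at q ∈ {0, 1, 3}.
The Hessian is diagonal: diag(U_pp, U_qq). Second derivatives: U_pp(-4)=2520, U_pp(-1)=-360, U_pp(0)=360, U_pp(3)=-2520; U_qq(0)=-108, U_qq(1)=72, U_qq(3)=-216.
Local maxima occur where both diagonal entries negative: (-1, 0), (-1, 3), (3, 0), (3, 3). Count: 4.

4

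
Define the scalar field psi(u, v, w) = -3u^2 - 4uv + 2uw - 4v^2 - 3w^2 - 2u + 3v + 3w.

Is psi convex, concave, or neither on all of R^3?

psi is quadratic, so its Hessian is the constant matrix H = [[-6, -4, 2], [-4, -8, 0], [2, 0, -6]].
Leading principal minors: -6, 32, -160.
Signs alternate −, +, − ⇒ H ≺ 0 ⇒ concave.

concave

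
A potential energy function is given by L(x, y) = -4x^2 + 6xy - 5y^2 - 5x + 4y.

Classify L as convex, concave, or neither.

L is quadratic, so its Hessian is the constant matrix H = [[-8, 6], [6, -10]].
det(H) = 44, tr(H) = -18.
det(H) > 0 and tr(H) < 0, so H is negative definite everywhere: concave.

concave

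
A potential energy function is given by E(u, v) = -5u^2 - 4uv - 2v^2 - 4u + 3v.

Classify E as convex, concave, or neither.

concave

E is quadratic, so its Hessian is the constant matrix H = [[-10, -4], [-4, -4]].
det(H) = 24, tr(H) = -14.
det(H) > 0 and tr(H) < 0, so H is negative definite everywhere: concave.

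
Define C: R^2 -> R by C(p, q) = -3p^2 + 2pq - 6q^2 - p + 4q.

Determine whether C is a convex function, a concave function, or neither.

concave

C is quadratic, so its Hessian is the constant matrix H = [[-6, 2], [2, -12]].
det(H) = 68, tr(H) = -18.
det(H) > 0 and tr(H) < 0, so H is negative definite everywhere: concave.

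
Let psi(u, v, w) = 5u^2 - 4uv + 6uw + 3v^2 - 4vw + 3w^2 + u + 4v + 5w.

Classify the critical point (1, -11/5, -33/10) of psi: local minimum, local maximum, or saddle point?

local minimum

The Hessian is constant: H = [[10, -4, 6], [-4, 6, -4], [6, -4, 6]].
Leading principal minors: Δ₁ = 10, Δ₂ = 44, Δ₃ = 80.
All leading minors are positive, so H is positive definite: a local minimum.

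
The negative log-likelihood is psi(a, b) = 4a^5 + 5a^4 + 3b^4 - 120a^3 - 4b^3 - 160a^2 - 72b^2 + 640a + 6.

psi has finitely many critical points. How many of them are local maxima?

psi separates as a function of a plus a function of b, so ∇psi=0 decouples.
∂psi/∂a = 20(a - 4)(a - 1)(a + 2)(a + 4) = 0 at a ∈ {-4, -2, 1, 4}; ∂psi/∂b = 12b(b - 4)(b + 3) = 0 at b ∈ {-3, 0, 4}.
The Hessian is diagonal: diag(psi_aa, psi_bb). Second derivatives: psi_aa(-4)=-1600, psi_aa(-2)=720, psi_aa(1)=-900, psi_aa(4)=2880; psi_bb(-3)=252, psi_bb(0)=-144, psi_bb(4)=336.
Local maxima occur where both diagonal entries negative: (-4, 0), (1, 0). Count: 2.

2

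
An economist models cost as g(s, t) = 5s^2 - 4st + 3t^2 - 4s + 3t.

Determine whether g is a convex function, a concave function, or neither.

convex

g is quadratic, so its Hessian is the constant matrix H = [[10, -4], [-4, 6]].
det(H) = 44, tr(H) = 16.
det(H) > 0 and tr(H) > 0, so H is positive definite everywhere: convex.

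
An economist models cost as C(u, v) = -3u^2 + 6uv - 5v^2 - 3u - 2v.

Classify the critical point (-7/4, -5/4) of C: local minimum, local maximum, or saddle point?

The Hessian of C is constant: H = [[-6, 6], [6, -10]].
det(H) = (-6)·(-10) − 6² = 24.
det(H) > 0 and tr(H) = -16 < 0, so H is negative definite and the point is a local maximum.

local maximum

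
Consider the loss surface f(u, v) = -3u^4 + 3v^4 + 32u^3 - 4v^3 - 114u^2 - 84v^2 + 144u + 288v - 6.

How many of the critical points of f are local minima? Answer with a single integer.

2

f separates as a function of u plus a function of v, so ∇f=0 decouples.
∂f/∂u = -12(u - 4)(u - 3)(u - 1) = 0 at u ∈ {1, 3, 4}; ∂f/∂v = 12(v - 3)(v - 2)(v + 4) = 0 at v ∈ {-4, 2, 3}.
The Hessian is diagonal: diag(f_uu, f_vv). Second derivatives: f_uu(1)=-72, f_uu(3)=24, f_uu(4)=-36; f_vv(-4)=504, f_vv(2)=-72, f_vv(3)=84.
Local minima occur where both diagonal entries positive: (3, -4), (3, 3). Count: 2.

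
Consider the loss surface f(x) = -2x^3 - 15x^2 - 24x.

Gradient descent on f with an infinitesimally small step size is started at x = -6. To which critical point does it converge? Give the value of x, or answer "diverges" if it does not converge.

f'(x) = -6(x + 1)(x + 4), so f'(-6) = -60.
Gradient descent moves in the -f' direction, i.e. x is increasing.
The nearest critical point in that direction is x = -4, where f'' = 18 > 0 (a local minimum). The iterate converges there.

-4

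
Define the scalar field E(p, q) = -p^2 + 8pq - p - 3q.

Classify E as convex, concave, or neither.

neither

E is quadratic, so its Hessian is the constant matrix H = [[-2, 8], [8, 0]].
det(H) = -64, tr(H) = -2.
det(H) < 0, so H is indefinite: neither convex nor concave.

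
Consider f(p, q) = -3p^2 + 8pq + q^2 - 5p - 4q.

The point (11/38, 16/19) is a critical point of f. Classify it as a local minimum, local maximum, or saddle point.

The Hessian of f is constant: H = [[-6, 8], [8, 2]].
det(H) = (-6)·2 − 8² = -76.
Since det(H) < 0, H is indefinite and the critical point is a saddle point.

saddle point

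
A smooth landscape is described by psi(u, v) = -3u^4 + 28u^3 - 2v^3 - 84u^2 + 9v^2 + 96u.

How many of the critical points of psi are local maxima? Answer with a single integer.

psi separates as a function of u plus a function of v, so ∇psi=0 decouples.
∂psi/∂u = -12(u - 4)(u - 2)(u - 1) = 0 at u ∈ {1, 2, 4}; ∂psi/∂v = -6v(v - 3) = 0 at v ∈ {0, 3}.
The Hessian is diagonal: diag(psi_uu, psi_vv). Second derivatives: psi_uu(1)=-36, psi_uu(2)=24, psi_uu(4)=-72; psi_vv(0)=18, psi_vv(3)=-18.
Local maxima occur where both diagonal entries negative: (1, 3), (4, 3). Count: 2.

2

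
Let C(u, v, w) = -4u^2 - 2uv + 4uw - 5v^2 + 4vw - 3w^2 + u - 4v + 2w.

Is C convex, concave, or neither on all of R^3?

concave

C is quadratic, so its Hessian is the constant matrix H = [[-8, -2, 4], [-2, -10, 4], [4, 4, -6]].
Leading principal minors: -8, 76, -232.
Signs alternate −, +, − ⇒ H ≺ 0 ⇒ concave.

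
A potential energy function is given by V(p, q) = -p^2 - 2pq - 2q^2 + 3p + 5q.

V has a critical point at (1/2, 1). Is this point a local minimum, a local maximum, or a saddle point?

The Hessian of V is constant: H = [[-2, -2], [-2, -4]].
det(H) = (-2)·(-4) − (-2)² = 4.
det(H) > 0 and tr(H) = -6 < 0, so H is negative definite and the point is a local maximum.

local maximum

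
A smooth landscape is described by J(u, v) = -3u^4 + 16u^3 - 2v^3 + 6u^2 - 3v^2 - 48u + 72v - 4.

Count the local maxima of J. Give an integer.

J separates as a function of u plus a function of v, so ∇J=0 decouples.
∂J/∂u = -12(u - 4)(u - 1)(u + 1) = 0 at u ∈ {-1, 1, 4}; ∂J/∂v = -6(v - 3)(v + 4) = 0 at v ∈ {-4, 3}.
The Hessian is diagonal: diag(J_uu, J_vv). Second derivatives: J_uu(-1)=-120, J_uu(1)=72, J_uu(4)=-180; J_vv(-4)=42, J_vv(3)=-42.
Local maxima occur where both diagonal entries negative: (-1, 3), (4, 3). Count: 2.

2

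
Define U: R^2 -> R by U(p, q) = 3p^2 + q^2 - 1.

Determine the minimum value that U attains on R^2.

U(p,q) separates as A(p) + B(q) − 1, so its minimum is min A + min B − 1.
A'(p) = 6p vanishes at p ∈ {0}; B'(q) = 2q vanishes at q ∈ {0}.
Local minima of A (where A''>0): A(0)=0. Local minima of B: B(0)=0.
So the global minimum of U is A(0) + B(0) − 1 = 0 + 0 − 1 = -1, attained at (0, 0).

-1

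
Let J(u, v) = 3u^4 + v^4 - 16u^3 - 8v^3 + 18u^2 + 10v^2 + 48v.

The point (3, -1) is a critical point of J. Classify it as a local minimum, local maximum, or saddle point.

local minimum

The mixed partial ∂²J/∂u∂v is 0, so the Hessian at any point is diag(J_uu, J_vv) = diag(12(3u^2 - 8u + 3), 4(3v^2 - 12v + 5)).
At (3, -1): H = diag(72, 80).
Both eigenvalues are positive, so H is positive definite: a local minimum.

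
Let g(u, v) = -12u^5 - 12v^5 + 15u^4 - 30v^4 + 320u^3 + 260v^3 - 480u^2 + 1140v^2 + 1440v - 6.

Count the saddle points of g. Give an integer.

g separates as a function of u plus a function of v, so ∇g=0 decouples.
∂g/∂u = -60u(u - 4)(u - 1)(u + 4) = 0 at u ∈ {-4, 0, 1, 4}; ∂g/∂v = -60(v - 4)(v + 1)(v + 2)(v + 3) = 0 at v ∈ {-3, -2, -1, 4}.
The Hessian is diagonal: diag(g_uu, g_vv). Second derivatives: g_uu(-4)=9600, g_uu(0)=-960, g_uu(1)=900, g_uu(4)=-5760; g_vv(-3)=840, g_vv(-2)=-360, g_vv(-1)=600, g_vv(4)=-12600.
Saddle points occur where the two diagonal entries have opposite signs: (-4, -2), (-4, 4), (0, -3), (0, -1), (1, -2), (1, 4), (4, -3), (4, -1). Count: 8.

8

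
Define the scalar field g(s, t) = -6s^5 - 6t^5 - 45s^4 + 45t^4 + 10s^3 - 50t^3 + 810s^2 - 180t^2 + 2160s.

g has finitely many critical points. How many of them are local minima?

4

g separates as a function of s plus a function of t, so ∇g=0 decouples.
∂g/∂s = -30(s - 3)(s + 2)(s + 3)(s + 4) = 0 at s ∈ {-4, -3, -2, 3}; ∂g/∂t = -30t(t - 4)(t - 3)(t + 1) = 0 at t ∈ {-1, 0, 3, 4}.
The Hessian is diagonal: diag(g_ss, g_tt). Second derivatives: g_ss(-4)=420, g_ss(-3)=-180, g_ss(-2)=300, g_ss(3)=-6300; g_tt(-1)=600, g_tt(0)=-360, g_tt(3)=360, g_tt(4)=-600.
Local minima occur where both diagonal entries positive: (-4, -1), (-4, 3), (-2, -1), (-2, 3). Count: 4.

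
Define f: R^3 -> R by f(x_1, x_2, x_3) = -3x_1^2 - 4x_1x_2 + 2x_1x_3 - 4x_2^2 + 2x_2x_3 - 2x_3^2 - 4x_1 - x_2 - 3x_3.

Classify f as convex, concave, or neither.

concave

f is quadratic, so its Hessian is the constant matrix H = [[-6, -4, 2], [-4, -8, 2], [2, 2, -4]].
Leading principal minors: -6, 32, -104.
Signs alternate −, +, − ⇒ H ≺ 0 ⇒ concave.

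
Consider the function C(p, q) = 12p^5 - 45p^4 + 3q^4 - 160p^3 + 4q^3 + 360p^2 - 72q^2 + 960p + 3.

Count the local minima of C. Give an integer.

C separates as a function of p plus a function of q, so ∇C=0 decouples.
∂C/∂p = 60(p - 4)(p - 2)(p + 1)(p + 2) = 0 at p ∈ {-2, -1, 2, 4}; ∂C/∂q = 12q(q - 3)(q + 4) = 0 at q ∈ {-4, 0, 3}.
The Hessian is diagonal: diag(C_pp, C_qq). Second derivatives: C_pp(-2)=-1440, C_pp(-1)=900, C_pp(2)=-1440, C_pp(4)=3600; C_qq(-4)=336, C_qq(0)=-144, C_qq(3)=252.
Local minima occur where both diagonal entries positive: (-1, -4), (-1, 3), (4, -4), (4, 3). Count: 4.

4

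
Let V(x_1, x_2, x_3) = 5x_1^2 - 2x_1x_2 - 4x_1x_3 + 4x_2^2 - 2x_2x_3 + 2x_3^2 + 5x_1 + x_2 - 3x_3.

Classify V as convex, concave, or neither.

convex

V is quadratic, so its Hessian is the constant matrix H = [[10, -2, -4], [-2, 8, -2], [-4, -2, 4]].
Leading principal minors: 10, 76, 104.
All positive ⇒ H ≻ 0 ⇒ convex.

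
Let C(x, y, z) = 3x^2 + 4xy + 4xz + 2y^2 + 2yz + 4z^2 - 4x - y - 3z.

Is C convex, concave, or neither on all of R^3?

convex

C is quadratic, so its Hessian is the constant matrix H = [[6, 4, 4], [4, 4, 2], [4, 2, 8]].
Leading principal minors: 6, 8, 40.
All positive ⇒ H ≻ 0 ⇒ convex.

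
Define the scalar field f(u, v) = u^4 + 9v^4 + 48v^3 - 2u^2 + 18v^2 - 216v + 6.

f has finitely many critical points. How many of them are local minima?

4

f separates as a function of u plus a function of v, so ∇f=0 decouples.
∂f/∂u = 4u(u - 1)(u + 1) = 0 at u ∈ {-1, 0, 1}; ∂f/∂v = 36(v - 1)(v + 2)(v + 3) = 0 at v ∈ {-3, -2, 1}.
The Hessian is diagonal: diag(f_uu, f_vv). Second derivatives: f_uu(-1)=8, f_uu(0)=-4, f_uu(1)=8; f_vv(-3)=144, f_vv(-2)=-108, f_vv(1)=432.
Local minima occur where both diagonal entries positive: (-1, -3), (-1, 1), (1, -3), (1, 1). Count: 4.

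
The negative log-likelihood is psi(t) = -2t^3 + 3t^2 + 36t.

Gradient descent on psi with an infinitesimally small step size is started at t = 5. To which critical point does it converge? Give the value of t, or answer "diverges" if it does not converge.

diverges

psi'(t) = -6(t - 3)(t + 2), so psi'(5) = -84.
Gradient descent moves in the -psi' direction, i.e. t is increasing.
There is no critical point above t=5, and psi' keeps the same sign, so the iterate runs off to +∞.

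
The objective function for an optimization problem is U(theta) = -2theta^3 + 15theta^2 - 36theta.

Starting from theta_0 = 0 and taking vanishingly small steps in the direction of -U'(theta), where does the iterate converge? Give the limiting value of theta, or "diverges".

U'(theta) = -6(theta - 3)(theta - 2), so U'(0) = -36.
Gradient descent moves in the -U' direction, i.e. theta is increasing.
The nearest critical point in that direction is theta = 2, where U'' = 6 > 0 (a local minimum). The iterate converges there.

2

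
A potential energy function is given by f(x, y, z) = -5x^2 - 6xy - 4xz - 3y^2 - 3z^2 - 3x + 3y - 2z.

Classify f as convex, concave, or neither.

f is quadratic, so its Hessian is the constant matrix H = [[-10, -6, -4], [-6, -6, 0], [-4, 0, -6]].
Leading principal minors: -10, 24, -48.
Signs alternate −, +, − ⇒ H ≺ 0 ⇒ concave.

concave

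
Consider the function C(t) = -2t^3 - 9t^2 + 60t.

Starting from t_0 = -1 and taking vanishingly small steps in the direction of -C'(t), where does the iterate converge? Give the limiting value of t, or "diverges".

C'(t) = -6(t - 2)(t + 5), so C'(-1) = 72.
Gradient descent moves in the -C' direction, i.e. t is decreasing.
The nearest critical point in that direction is t = -5, where C'' = 42 > 0 (a local minimum). The iterate converges there.

-5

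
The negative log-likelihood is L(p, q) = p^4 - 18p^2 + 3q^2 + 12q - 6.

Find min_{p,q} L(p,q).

-99

L(p,q) separates as A(p) + B(q) − 6, so its minimum is min A + min B − 6.
A'(p) = 4p(p - 3)(p + 3) vanishes at p ∈ {-3, 0, 3}; B'(q) = 6q + 12 vanishes at q ∈ {-2}.
Local minima of A (where A''>0): A(-3)=-81, A(3)=-81. Local minima of B: B(-2)=-12.
So the global minimum of L is A(-3) + B(-2) − 6 = -81 − 12 − 6 = -99, attained at (-3, -2).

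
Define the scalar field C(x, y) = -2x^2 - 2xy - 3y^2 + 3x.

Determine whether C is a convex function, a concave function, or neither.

C is quadratic, so its Hessian is the constant matrix H = [[-4, -2], [-2, -6]].
det(H) = 20, tr(H) = -10.
det(H) > 0 and tr(H) < 0, so H is negative definite everywhere: concave.

concave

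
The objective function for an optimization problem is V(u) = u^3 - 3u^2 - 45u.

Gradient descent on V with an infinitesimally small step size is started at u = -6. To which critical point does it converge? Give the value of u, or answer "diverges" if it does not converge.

V'(u) = 3(u - 5)(u + 3), so V'(-6) = 99.
Gradient descent moves in the -V' direction, i.e. u is decreasing.
There is no critical point below u=-6, and V' keeps the same sign, so the iterate runs off to −∞.

diverges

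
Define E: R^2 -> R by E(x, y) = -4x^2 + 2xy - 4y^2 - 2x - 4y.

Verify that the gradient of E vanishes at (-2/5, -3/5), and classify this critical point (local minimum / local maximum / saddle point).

local maximum

∇E = (-8x + 2y - 2, 2x - 8y - 4); substituting (-2/5, -3/5) gives ∇E = (0, 0), so (-2/5, -3/5) is indeed a critical point.
The Hessian of E is constant: H = [[-8, 2], [2, -8]].
det(H) = (-8)·(-8) − 2² = 60.
det(H) > 0 and tr(H) = -16 < 0, so H is negative definite and the point is a local maximum.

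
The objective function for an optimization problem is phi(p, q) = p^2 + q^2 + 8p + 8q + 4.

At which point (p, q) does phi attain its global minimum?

phi(p,q) separates as A(p) + B(q) + 4, so its minimum is min A + min B + 4.
A'(p) = 2p + 8 vanishes at p ∈ {-4}; B'(q) = 2q + 8 vanishes at q ∈ {-4}.
Local minima of A (where A''>0): A(-4)=-16. Local minima of B: B(-4)=-16.
So the global minimum of phi is A(-4) + B(-4) + 4 = -16 − 16 + 4 = -28, attained at (-4, -4).

(-4, -4)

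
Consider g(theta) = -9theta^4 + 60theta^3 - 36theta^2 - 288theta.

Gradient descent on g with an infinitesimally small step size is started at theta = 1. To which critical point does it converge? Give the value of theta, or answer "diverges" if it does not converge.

2

g'(theta) = -36(theta - 4)(theta - 2)(theta + 1), so g'(1) = -216.
Gradient descent moves in the -g' direction, i.e. theta is increasing.
The nearest critical point in that direction is theta = 2, where g'' = 216 > 0 (a local minimum). The iterate converges there.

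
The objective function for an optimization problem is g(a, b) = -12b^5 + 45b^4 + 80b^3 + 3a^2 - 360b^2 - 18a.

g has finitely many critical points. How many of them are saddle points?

g separates as a function of a plus a function of b, so ∇g=0 decouples.
∂g/∂a = 6(a - 3) = 0 at a ∈ {3}; ∂g/∂b = -60b(b - 3)(b - 2)(b + 2) = 0 at b ∈ {-2, 0, 2, 3}.
The Hessian is diagonal: diag(g_aa, g_bb). Second derivatives: g_aa(3)=6; g_bb(-2)=2400, g_bb(0)=-720, g_bb(2)=480, g_bb(3)=-900.
Saddle points occur where the two diagonal entries have opposite signs: (3, 0), (3, 3). Count: 2.

2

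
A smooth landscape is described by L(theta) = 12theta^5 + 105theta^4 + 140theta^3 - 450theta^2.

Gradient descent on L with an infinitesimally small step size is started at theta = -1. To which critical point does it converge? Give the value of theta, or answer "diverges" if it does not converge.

L'(theta) = 60theta(theta - 1)(theta + 3)(theta + 5), so L'(-1) = 960.
Gradient descent moves in the -L' direction, i.e. theta is decreasing.
The nearest critical point in that direction is theta = -3, where L'' = 1440 > 0 (a local minimum). The iterate converges there.

-3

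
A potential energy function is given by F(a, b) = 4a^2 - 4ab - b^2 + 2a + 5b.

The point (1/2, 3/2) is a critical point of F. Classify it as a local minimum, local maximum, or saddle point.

saddle point

The Hessian of F is constant: H = [[8, -4], [-4, -2]].
det(H) = 8·(-2) − (-4)² = -32.
Since det(H) < 0, H is indefinite and the critical point is a saddle point.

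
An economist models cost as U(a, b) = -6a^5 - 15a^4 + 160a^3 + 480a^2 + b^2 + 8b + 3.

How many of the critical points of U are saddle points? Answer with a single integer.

2

U separates as a function of a plus a function of b, so ∇U=0 decouples.
∂U/∂a = -30a(a - 4)(a + 2)(a + 4) = 0 at a ∈ {-4, -2, 0, 4}; ∂U/∂b = 2(b + 4) = 0 at b ∈ {-4}.
The Hessian is diagonal: diag(U_aa, U_bb). Second derivatives: U_aa(-4)=1920, U_aa(-2)=-720, U_aa(0)=960, U_aa(4)=-5760; U_bb(-4)=2.
Saddle points occur where the two diagonal entries have opposite signs: (-2, -4), (4, -4). Count: 2.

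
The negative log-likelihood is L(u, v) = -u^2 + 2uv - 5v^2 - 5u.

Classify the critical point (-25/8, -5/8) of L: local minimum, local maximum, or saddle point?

local maximum

The Hessian of L is constant: H = [[-2, 2], [2, -10]].
det(H) = (-2)·(-10) − 2² = 16.
det(H) > 0 and tr(H) = -12 < 0, so H is negative definite and the point is a local maximum.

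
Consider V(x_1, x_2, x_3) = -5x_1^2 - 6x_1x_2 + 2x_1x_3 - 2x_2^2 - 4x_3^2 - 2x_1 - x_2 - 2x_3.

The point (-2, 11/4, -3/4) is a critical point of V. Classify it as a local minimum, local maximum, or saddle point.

The Hessian is constant: H = [[-10, -6, 2], [-6, -4, 0], [2, 0, -8]].
Leading principal minors: Δ₁ = -10, Δ₂ = 4, Δ₃ = -16.
The minors alternate sign starting negative (−, +, −), so H is negative definite: a local maximum.

local maximum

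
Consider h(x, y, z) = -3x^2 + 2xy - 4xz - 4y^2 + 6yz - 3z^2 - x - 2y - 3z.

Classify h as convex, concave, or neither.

concave

h is quadratic, so its Hessian is the constant matrix H = [[-6, 2, -4], [2, -8, 6], [-4, 6, -6]].
Leading principal minors: -6, 44, -16.
Signs alternate −, +, − ⇒ H ≺ 0 ⇒ concave.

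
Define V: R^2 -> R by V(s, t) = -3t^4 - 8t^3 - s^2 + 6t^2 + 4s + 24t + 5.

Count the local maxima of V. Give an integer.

2

V separates as a function of s plus a function of t, so ∇V=0 decouples.
∂V/∂s = -2(s - 2) = 0 at s ∈ {2}; ∂V/∂t = -12(t - 1)(t + 1)(t + 2) = 0 at t ∈ {-2, -1, 1}.
The Hessian is diagonal: diag(V_ss, V_tt). Second derivatives: V_ss(2)=-2; V_tt(-2)=-36, V_tt(-1)=24, V_tt(1)=-72.
Local maxima occur where both diagonal entries negative: (2, -2), (2, 1). Count: 2.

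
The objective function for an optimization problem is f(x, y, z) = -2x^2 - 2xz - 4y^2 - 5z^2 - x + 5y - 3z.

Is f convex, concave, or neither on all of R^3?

f is quadratic, so its Hessian is the constant matrix H = [[-4, 0, -2], [0, -8, 0], [-2, 0, -10]].
Leading principal minors: -4, 32, -288.
Signs alternate −, +, − ⇒ H ≺ 0 ⇒ concave.

concave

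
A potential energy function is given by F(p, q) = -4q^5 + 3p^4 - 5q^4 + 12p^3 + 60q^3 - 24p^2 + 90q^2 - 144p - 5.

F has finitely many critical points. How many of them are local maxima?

F separates as a function of p plus a function of q, so ∇F=0 decouples.
∂F/∂p = 12(p - 2)(p + 2)(p + 3) = 0 at p ∈ {-3, -2, 2}; ∂F/∂q = -20q(q - 3)(q + 1)(q + 3) = 0 at q ∈ {-3, -1, 0, 3}.
The Hessian is diagonal: diag(F_pp, F_qq). Second derivatives: F_pp(-3)=60, F_pp(-2)=-48, F_pp(2)=240; F_qq(-3)=720, F_qq(-1)=-160, F_qq(0)=180, F_qq(3)=-1440.
Local maxima occur where both diagonal entries negative: (-2, -1), (-2, 3). Count: 2.

2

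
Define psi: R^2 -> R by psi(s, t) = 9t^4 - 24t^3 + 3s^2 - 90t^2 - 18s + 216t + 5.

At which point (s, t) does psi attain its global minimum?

(3, -2)

psi(s,t) separates as P(s) + Q(t) + 5, so its minimum is min P + min Q + 5.
P'(s) = 6s - 18 vanishes at s ∈ {3}; Q'(t) = 36(t - 3)(t - 1)(t + 2) vanishes at t ∈ {-2, 1, 3}.
Local minima of P (where P''>0): P(3)=-27. Local minima of Q: Q(-2)=-456, Q(3)=-81.
So the global minimum of psi is P(3) + Q(-2) + 5 = -27 − 456 + 5 = -478, attained at (3, -2).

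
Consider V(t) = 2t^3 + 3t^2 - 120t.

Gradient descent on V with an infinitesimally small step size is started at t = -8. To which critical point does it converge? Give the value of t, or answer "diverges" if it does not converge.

V'(t) = 6(t - 4)(t + 5), so V'(-8) = 216.
Gradient descent moves in the -V' direction, i.e. t is decreasing.
There is no critical point below t=-8, and V' keeps the same sign, so the iterate runs off to −∞.

diverges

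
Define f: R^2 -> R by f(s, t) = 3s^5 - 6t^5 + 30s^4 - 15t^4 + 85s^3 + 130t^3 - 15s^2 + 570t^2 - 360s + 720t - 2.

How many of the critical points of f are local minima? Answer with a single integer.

4

f separates as a function of s plus a function of t, so ∇f=0 decouples.
∂f/∂s = 15(s - 1)(s + 2)(s + 3)(s + 4) = 0 at s ∈ {-4, -3, -2, 1}; ∂f/∂t = -30(t - 4)(t + 1)(t + 2)(t + 3) = 0 at t ∈ {-3, -2, -1, 4}.
The Hessian is diagonal: diag(f_ss, f_tt). Second derivatives: f_ss(-4)=-150, f_ss(-3)=60, f_ss(-2)=-90, f_ss(1)=900; f_tt(-3)=420, f_tt(-2)=-180, f_tt(-1)=300, f_tt(4)=-6300.
Local minima occur where both diagonal entries positive: (-3, -3), (-3, -1), (1, -3), (1, -1). Count: 4.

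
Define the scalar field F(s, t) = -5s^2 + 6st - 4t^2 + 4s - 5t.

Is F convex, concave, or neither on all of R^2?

F is quadratic, so its Hessian is the constant matrix H = [[-10, 6], [6, -8]].
det(H) = 44, tr(H) = -18.
det(H) > 0 and tr(H) < 0, so H is negative definite everywhere: concave.

concave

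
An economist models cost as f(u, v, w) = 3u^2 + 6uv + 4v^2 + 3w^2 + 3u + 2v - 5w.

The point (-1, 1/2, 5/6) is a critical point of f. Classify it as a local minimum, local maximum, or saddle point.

The Hessian is constant: H = [[6, 6, 0], [6, 8, 0], [0, 0, 6]].
Leading principal minors: Δ₁ = 6, Δ₂ = 12, Δ₃ = 72.
All leading minors are positive, so H is positive definite: a local minimum.

local minimum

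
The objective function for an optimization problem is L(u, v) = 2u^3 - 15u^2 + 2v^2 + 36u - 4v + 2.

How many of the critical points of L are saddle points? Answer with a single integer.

L separates as a function of u plus a function of v, so ∇L=0 decouples.
∂L/∂u = 6(u - 3)(u - 2) = 0 at u ∈ {2, 3}; ∂L/∂v = 4(v - 1) = 0 at v ∈ {1}.
The Hessian is diagonal: diag(L_uu, L_vv). Second derivatives: L_uu(2)=-6, L_uu(3)=6; L_vv(1)=4.
Saddle points occur where the two diagonal entries have opposite signs: (2, 1). Count: 1.

1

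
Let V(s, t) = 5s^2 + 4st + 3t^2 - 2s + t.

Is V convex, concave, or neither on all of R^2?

V is quadratic, so its Hessian is the constant matrix H = [[10, 4], [4, 6]].
det(H) = 44, tr(H) = 16.
det(H) > 0 and tr(H) > 0, so H is positive definite everywhere: convex.

convex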